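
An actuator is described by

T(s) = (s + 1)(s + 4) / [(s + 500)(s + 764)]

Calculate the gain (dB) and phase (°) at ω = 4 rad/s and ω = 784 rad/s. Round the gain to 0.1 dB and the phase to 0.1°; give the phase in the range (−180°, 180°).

At s = jω = j4:
zero (s+1): 1 + j4 → |·| = √(1²+4²) = √17 ≈ 4.1231, ∠ = arctan(4/1) ≈ 75.96°
zero (s+4): 4 + j4 → |·| = √(4²+4²) = √32 ≈ 5.6569, ∠ = arctan(4/4) ≈ 45.00°
pole (s+500): 500 + j4 → |·| = √(500²+4²) = √250016 ≈ 500.02, ∠ = arctan(4/500) ≈ 0.46°
pole (s+764): 764 + j4 → |·| = √(764²+4²) = √583712 ≈ 764.01, ∠ = arctan(4/764) ≈ 0.30°
|T| = 1 · 23.324 / 3.8202e+05 ≈ 6.1054e-05
Gain = 20 log₁₀(6.1054e-05) ≈ -84.29 dB
∠T = 120.96° − 0.76° = 120.20°

At s = jω = j784:
zero (s+1): 1 + j784 → |·| = √(1²+784²) = √614657 ≈ 784, ∠ = arctan(784/1) ≈ 89.93°
zero (s+4): 4 + j784 → |·| = √(4²+784²) = √614672 ≈ 784.01, ∠ = arctan(784/4) ≈ 89.71°
pole (s+500): 500 + j784 → |·| = √(500²+784²) = √864656 ≈ 929.87, ∠ = arctan(784/500) ≈ 57.47°
pole (s+764): 764 + j784 → |·| = √(764²+784²) = √1198352 ≈ 1094.7, ∠ = arctan(784/764) ≈ 45.74°
|T| = 1 · 6.1466e+05 / 1.0179e+06 ≈ 0.60385
Gain = 20 log₁₀(0.60385) ≈ -4.38 dB
∠T = 179.64° − 103.21° = 76.43°

ω = 4: -84.3 dB, 120.2°; ω = 784: -4.4 dB, 76.4°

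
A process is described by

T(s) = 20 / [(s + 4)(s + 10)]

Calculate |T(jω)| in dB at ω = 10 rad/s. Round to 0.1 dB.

-17.6 dB

At s = jω = j10:
pole (s+4): 4 + j10 → |·| = √(4²+10²) = √116 ≈ 10.77, ∠ = arctan(10/4) ≈ 68.20°
pole (s+10): 10 + j10 → |·| = √(10²+10²) = √200 ≈ 14.142, ∠ = arctan(10/10) ≈ 45.00°
|T| = 20 / 152.31 ≈ 0.13131
Gain = 20 log₁₀(0.13131) ≈ -17.63 dB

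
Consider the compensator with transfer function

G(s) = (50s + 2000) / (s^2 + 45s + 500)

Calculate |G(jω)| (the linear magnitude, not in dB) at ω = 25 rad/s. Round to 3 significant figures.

2.08

Substitute s = j25:
Numerator: 50(j25) + 2000 = 2000 + j1250
Denominator: (j25)^2 + 45(j25) + 500 = -125 + j1125
|N| = √(2000² + 1250²) ≈ 2358.5, ∠N ≈ 32.01°
|D| = √(125² + 1125²) ≈ 1131.9, ∠D ≈ 96.34°
|G| = 2358.5 / 1131.9 ≈ 2.0837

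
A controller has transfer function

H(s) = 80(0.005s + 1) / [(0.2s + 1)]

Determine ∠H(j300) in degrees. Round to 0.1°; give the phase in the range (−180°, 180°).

-32.7°

At ω = 300 rad/s:
zero (1 + j300·0.005) = 1 + j1.5 → |·| ≈ 1.8028, ∠ ≈ 56.31°
pole (1 + j300·0.2) = 1 + j60 → |·| ≈ 60.008, ∠ ≈ 89.05°
∠H = (56.31°) − (89.05°) = -32.74°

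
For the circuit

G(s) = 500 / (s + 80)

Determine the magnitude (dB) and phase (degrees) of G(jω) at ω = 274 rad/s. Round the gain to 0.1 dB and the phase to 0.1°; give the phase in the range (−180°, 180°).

4.9 dB, -73.7°

At s = jω = j274:
pole (s+80): 80 + j274 → |·| = √(80²+274²) = √81476 ≈ 285.44, ∠ = arctan(274/80) ≈ 73.72°
|G| = 500 / 285.44 ≈ 1.7517
Gain = 20 log₁₀(1.7517) ≈ 4.87 dB
∠G = 0.00° − 73.72° = -73.72°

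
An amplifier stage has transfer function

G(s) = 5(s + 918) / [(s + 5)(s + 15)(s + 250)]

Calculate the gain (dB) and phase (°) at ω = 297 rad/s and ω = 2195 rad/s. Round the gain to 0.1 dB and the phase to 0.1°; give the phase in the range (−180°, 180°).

ω = 297: -77.0 dB, 151.9°; ω = 2195: -119.0 dB, 164.3°

At s = jω = j297:
zero (s+918): 918 + j297 → |·| = √(918²+297²) = √930933 ≈ 964.85, ∠ = arctan(297/918) ≈ 17.93°
pole (s+5): 5 + j297 → |·| = √(5²+297²) = √88234 ≈ 297.04, ∠ = arctan(297/5) ≈ 89.04°
pole (s+15): 15 + j297 → |·| = √(15²+297²) = √88434 ≈ 297.38, ∠ = arctan(297/15) ≈ 87.11°
pole (s+250): 250 + j297 → |·| = √(250²+297²) = √150709 ≈ 388.21, ∠ = arctan(297/250) ≈ 49.91°
|G| = 5 · 964.85 / 3.4292e+07 ≈ 0.00014068
Gain = 20 log₁₀(0.00014068) ≈ -77.04 dB
∠G = 17.93° − 226.06° = -208.13° ≡ 151.87° (principal value)

At s = jω = j2195:
zero (s+918): 918 + j2195 → |·| = √(918²+2195²) = √5660749 ≈ 2379.2, ∠ = arctan(2195/918) ≈ 67.30°
pole (s+5): 5 + j2195 → |·| = √(5²+2195²) = √4818050 ≈ 2195, ∠ = arctan(2195/5) ≈ 89.87°
pole (s+15): 15 + j2195 → |·| = √(15²+2195²) = √4818250 ≈ 2195.1, ∠ = arctan(2195/15) ≈ 89.61°
pole (s+250): 250 + j2195 → |·| = √(250²+2195²) = √4880525 ≈ 2209.2, ∠ = arctan(2195/250) ≈ 83.50°
|G| = 5 · 2379.2 / 1.0644e+10 ≈ 1.1176e-06
Gain = 20 log₁₀(1.1176e-06) ≈ -119.03 dB
∠G = 67.30° − 262.98° = -195.68° ≡ 164.32° (principal value)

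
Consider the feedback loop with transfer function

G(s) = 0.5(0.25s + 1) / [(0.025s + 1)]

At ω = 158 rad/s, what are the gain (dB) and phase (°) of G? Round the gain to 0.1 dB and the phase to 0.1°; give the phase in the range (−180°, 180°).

At ω = 158 rad/s:
zero (1 + j158·0.25) = 1 + j39.5 → |·| ≈ 39.513, ∠ ≈ 88.55°
pole (1 + j158·0.025) = 1 + j3.95 → |·| ≈ 4.0746, ∠ ≈ 75.79°
|G| = 0.5 · 39.513 / (4.0746) ≈ 4.8487
Gain = 20 log₁₀(4.8487) ≈ 13.71 dB
∠G = (88.55°) − (75.79°) = 12.76°

13.7 dB, 12.8°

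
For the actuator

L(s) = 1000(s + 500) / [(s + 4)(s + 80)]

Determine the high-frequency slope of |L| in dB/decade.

-20 dB/decade

Each pole contributes −20 dB/decade at high frequency; each zero contributes +20 dB/decade.
Net: 1 zero(s) − 2 pole(s) → -20 dB/decade.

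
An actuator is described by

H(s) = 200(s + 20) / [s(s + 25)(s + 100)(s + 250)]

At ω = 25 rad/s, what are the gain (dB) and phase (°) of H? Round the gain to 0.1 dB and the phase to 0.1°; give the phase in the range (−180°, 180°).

-71.1 dB, -103.4°

At s = jω = j25:
zero (s+20): 20 + j25 → |·| = √(20²+25²) = √1025 ≈ 32.016, ∠ = arctan(25/20) ≈ 51.34°
pole (s+25): 25 + j25 → |·| = √(25²+25²) = √1250 ≈ 35.355, ∠ = arctan(25/25) ≈ 45.00°
pole (s+100): 100 + j25 → |·| = √(100²+25²) = √10625 ≈ 103.08, ∠ = arctan(25/100) ≈ 14.04°
pole (s+250): 250 + j25 → |·| = √(250²+25²) = √63125 ≈ 251.25, ∠ = arctan(25/250) ≈ 5.71°
pole at origin: |s| = 25, ∠ = 90.00° (in denominator)
|H| = 200 · 32.016 / 2.2891e+07 ≈ 0.00027973
Gain = 20 log₁₀(0.00027973) ≈ -71.07 dB
∠H = 51.34° − 154.75° = -103.41°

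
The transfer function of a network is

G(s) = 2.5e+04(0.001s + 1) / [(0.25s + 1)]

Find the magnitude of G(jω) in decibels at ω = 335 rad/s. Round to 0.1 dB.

50.0 dB

At ω = 335 rad/s:
zero (1 + j335·0.001) = 1 + j0.335 → |·| ≈ 1.0546, ∠ ≈ 18.52°
pole (1 + j335·0.25) = 1 + j83.75 → |·| ≈ 83.756, ∠ ≈ 89.32°
|G| = 2.5e+04 · 1.0546 / (83.756) ≈ 314.78
Gain = 20 log₁₀(314.78) ≈ 49.96 dB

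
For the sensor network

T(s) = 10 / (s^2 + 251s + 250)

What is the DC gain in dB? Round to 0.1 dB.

T(0) = 10 / 250 = 0.04
20 log₁₀(0.04) ≈ -27.96 dB

-28.0 dB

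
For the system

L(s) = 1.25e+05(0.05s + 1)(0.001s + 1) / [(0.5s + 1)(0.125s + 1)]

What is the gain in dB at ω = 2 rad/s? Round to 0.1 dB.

98.7 dB

At ω = 2 rad/s:
zero (1 + j2·0.05) = 1 + j0.1 → |·| ≈ 1.005, ∠ ≈ 5.71°
zero (1 + j2·0.001) = 1 + j0.002 → |·| ≈ 1, ∠ ≈ 0.11°
pole (1 + j2·0.5) = 1 + j1 → |·| ≈ 1.4142, ∠ ≈ 45.00°
pole (1 + j2·0.125) = 1 + j0.25 → |·| ≈ 1.0308, ∠ ≈ 14.04°
|L| = 1.25e+05 · 1.005 · 1 / (1.4142 · 1.0308) ≈ 86177
Gain = 20 log₁₀(86177) ≈ 98.71 dB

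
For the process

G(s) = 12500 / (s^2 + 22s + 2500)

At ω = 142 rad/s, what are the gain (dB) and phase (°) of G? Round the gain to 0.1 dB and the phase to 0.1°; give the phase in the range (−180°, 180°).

-3.1 dB, -170.0°

At s = jω = j142:
quadratic: (j142)² + 22·j142 + 2500 = -17664 + j3124 → |·| ≈ 17938, ∠ ≈ 169.97°
|G| = 12500 / 17938 ≈ 0.69684
Gain = 20 log₁₀(0.69684) ≈ -3.14 dB
∠G = 0.00° − 169.97° = -169.97°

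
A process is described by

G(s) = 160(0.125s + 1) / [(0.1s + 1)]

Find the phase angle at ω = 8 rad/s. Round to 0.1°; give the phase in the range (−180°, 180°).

6.3°

At ω = 8 rad/s:
zero (1 + j8·0.125) = 1 + j1 → |·| ≈ 1.4142, ∠ ≈ 45.00°
pole (1 + j8·0.1) = 1 + j0.8 → |·| ≈ 1.2806, ∠ ≈ 38.66°
∠G = (45.00°) − (38.66°) = 6.34°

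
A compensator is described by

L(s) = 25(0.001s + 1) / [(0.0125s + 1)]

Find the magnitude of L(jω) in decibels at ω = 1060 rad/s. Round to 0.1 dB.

8.8 dB

At ω = 1060 rad/s:
zero (1 + j1060·0.001) = 1 + j1.06 → |·| ≈ 1.4573, ∠ ≈ 46.67°
pole (1 + j1060·0.0125) = 1 + j13.25 → |·| ≈ 13.288, ∠ ≈ 85.68°
|L| = 25 · 1.4573 / (13.288) ≈ 2.7418
Gain = 20 log₁₀(2.7418) ≈ 8.76 dB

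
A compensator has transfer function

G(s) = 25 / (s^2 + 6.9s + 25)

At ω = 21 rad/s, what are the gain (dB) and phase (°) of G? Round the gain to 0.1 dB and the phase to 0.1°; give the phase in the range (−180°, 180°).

-24.9 dB, -160.8°

At s = jω = j21:
quadratic: (j21)² + 6.9·j21 + 25 = -416 + j144.9 → |·| ≈ 440.51, ∠ ≈ 160.80°
|G| = 25 / 440.51 ≈ 0.056752
Gain = 20 log₁₀(0.056752) ≈ -24.92 dB
∠G = 0.00° − 160.80° = -160.80°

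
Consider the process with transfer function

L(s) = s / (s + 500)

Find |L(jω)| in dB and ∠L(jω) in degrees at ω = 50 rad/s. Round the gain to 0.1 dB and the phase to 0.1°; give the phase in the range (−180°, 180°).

At s = jω = j50:
zero at origin: s = j50 → |·| = 50, ∠ = 90.00°
pole (s+500): 500 + j50 → |·| = √(500²+50²) = √252500 ≈ 502.49, ∠ = arctan(50/500) ≈ 5.71°
|L| = 1 · 50 / 502.49 ≈ 0.099504
Gain = 20 log₁₀(0.099504) ≈ -20.04 dB
∠L = 90.00° − 5.71° = 84.29°

-20.0 dB, 84.3°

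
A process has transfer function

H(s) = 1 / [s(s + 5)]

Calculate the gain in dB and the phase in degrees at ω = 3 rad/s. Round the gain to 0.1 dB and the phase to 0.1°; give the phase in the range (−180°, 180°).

-24.9 dB, -121.0°

At s = jω = j3:
pole (s+5): 5 + j3 → |·| = √(5²+3²) = √34 ≈ 5.831, ∠ = arctan(3/5) ≈ 30.96°
pole at origin: |s| = 3, ∠ = 90.00° (in denominator)
|H| = 1 / 17.493 ≈ 0.057166
Gain = 20 log₁₀(0.057166) ≈ -24.86 dB
∠H = 0.00° − 120.96° = -120.96°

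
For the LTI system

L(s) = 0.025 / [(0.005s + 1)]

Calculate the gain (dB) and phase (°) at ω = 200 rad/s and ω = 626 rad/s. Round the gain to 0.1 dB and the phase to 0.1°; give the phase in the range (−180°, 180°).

At ω = 200 rad/s:
pole (1 + j200·0.005) = 1 + j1 → |·| ≈ 1.4142, ∠ ≈ 45.00°
|L| = 0.025 · 1 / (1.4142) ≈ 0.017678
Gain = 20 log₁₀(0.017678) ≈ -35.05 dB
∠L = (0°) − (45.00°) = -45.00°

At ω = 626 rad/s:
pole (1 + j626·0.005) = 1 + j3.13 → |·| ≈ 3.2859, ∠ ≈ 72.28°
|L| = 0.025 · 1 / (3.2859) ≈ 0.0076083
Gain = 20 log₁₀(0.0076083) ≈ -42.37 dB
∠L = (0°) − (72.28°) = -72.28°

ω = 200: -35.1 dB, -45.0°; ω = 626: -42.4 dB, -72.3°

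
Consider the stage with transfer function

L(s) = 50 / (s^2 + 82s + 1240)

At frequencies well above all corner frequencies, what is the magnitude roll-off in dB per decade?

Each pole contributes −20 dB/decade at high frequency; each zero contributes +20 dB/decade.
Net: 0 zero(s) − 2 pole(s) → -40 dB/decade.

-40 dB/decade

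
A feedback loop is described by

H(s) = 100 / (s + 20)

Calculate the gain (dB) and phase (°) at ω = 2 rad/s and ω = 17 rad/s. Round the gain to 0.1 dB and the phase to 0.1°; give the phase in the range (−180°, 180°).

Substitute s = j2:
Numerator: 100 = 100 + j0
Denominator: (j2) + 20 = 20 + j2
|N| = √(100² + 0²) ≈ 100, ∠N ≈ 0.00°
|D| = √(20² + 2²) ≈ 20.1, ∠D ≈ 5.71°
|H| = 100 / 20.1 ≈ 4.9751
Gain = 20 log₁₀(4.9751) ≈ 13.94 dB
∠H = 0.00° − 5.71° = -5.71°

Substitute s = j17:
Numerator: 100 = 100 + j0
Denominator: (j17) + 20 = 20 + j17
|N| = √(100² + 0²) ≈ 100, ∠N ≈ 0.00°
|D| = √(20² + 17²) ≈ 26.249, ∠D ≈ 40.36°
|H| = 100 / 26.249 ≈ 3.8097
Gain = 20 log₁₀(3.8097) ≈ 11.62 dB
∠H = 0.00° − 40.36° = -40.36°

ω = 2: 13.9 dB, -5.7°; ω = 17: 11.6 dB, -40.4°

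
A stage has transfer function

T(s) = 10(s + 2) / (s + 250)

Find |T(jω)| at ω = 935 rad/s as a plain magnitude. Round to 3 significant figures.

At s = jω = j935:
zero (s+2): 2 + j935 → |·| = √(2²+935²) = √874229 ≈ 935, ∠ = arctan(935/2) ≈ 89.88°
pole (s+250): 250 + j935 → |·| = √(250²+935²) = √936725 ≈ 967.85, ∠ = arctan(935/250) ≈ 75.03°
|T| = 10 · 935 / 967.85 ≈ 9.6606

9.66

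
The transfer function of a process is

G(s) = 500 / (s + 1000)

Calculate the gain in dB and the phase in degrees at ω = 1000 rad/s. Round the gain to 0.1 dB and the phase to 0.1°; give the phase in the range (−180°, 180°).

At s = jω = j1000:
pole (s+1000): 1000 + j1000 → |·| = √(1000²+1000²) = √2000000 ≈ 1414.2, ∠ = arctan(1000/1000) ≈ 45.00°
|G| = 500 / 1414.2 ≈ 0.35356
Gain = 20 log₁₀(0.35356) ≈ -9.03 dB
∠G = 0.00° − 45.00° = -45.00°

-9.0 dB, -45.0°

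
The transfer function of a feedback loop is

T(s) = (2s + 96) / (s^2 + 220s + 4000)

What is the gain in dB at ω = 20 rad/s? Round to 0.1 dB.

-34.8 dB

Substitute s = j20:
Numerator: 2(j20) + 96 = 96 + j40
Denominator: (j20)^2 + 220(j20) + 4000 = 3600 + j4400
|N| = √(96² + 40²) ≈ 104, ∠N ≈ 22.62°
|D| = √(3600² + 4400²) ≈ 5685.1, ∠D ≈ 50.71°
|T| = 104 / 5685.1 ≈ 0.018293
Gain = 20 log₁₀(0.018293) ≈ -34.75 dB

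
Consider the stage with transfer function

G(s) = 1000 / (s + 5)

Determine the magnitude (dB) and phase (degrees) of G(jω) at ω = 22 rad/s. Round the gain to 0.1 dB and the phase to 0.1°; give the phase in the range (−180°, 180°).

32.9 dB, -77.2°

At s = jω = j22:
pole (s+5): 5 + j22 → |·| = √(5²+22²) = √509 ≈ 22.561, ∠ = arctan(22/5) ≈ 77.20°
|G| = 1000 / 22.561 ≈ 44.324
Gain = 20 log₁₀(44.324) ≈ 32.93 dB
∠G = 0.00° − 77.20° = -77.20°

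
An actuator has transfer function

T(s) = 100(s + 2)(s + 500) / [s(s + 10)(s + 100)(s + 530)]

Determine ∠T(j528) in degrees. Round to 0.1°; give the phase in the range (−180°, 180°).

-166.7°

At s = jω = j528:
zero (s+2): 2 + j528 → |·| = √(2²+528²) = √278788 ≈ 528, ∠ = arctan(528/2) ≈ 89.78°
zero (s+500): 500 + j528 → |·| = √(500²+528²) = √528784 ≈ 727.18, ∠ = arctan(528/500) ≈ 46.56°
pole (s+10): 10 + j528 → |·| = √(10²+528²) = √278884 ≈ 528.09, ∠ = arctan(528/10) ≈ 88.91°
pole (s+100): 100 + j528 → |·| = √(100²+528²) = √288784 ≈ 537.39, ∠ = arctan(528/100) ≈ 79.28°
pole (s+530): 530 + j528 → |·| = √(530²+528²) = √559684 ≈ 748.12, ∠ = arctan(528/530) ≈ 44.89°
pole at origin: |s| = 528, ∠ = 90.00° (in denominator)
∠T = 136.34° − 303.08° = -166.74°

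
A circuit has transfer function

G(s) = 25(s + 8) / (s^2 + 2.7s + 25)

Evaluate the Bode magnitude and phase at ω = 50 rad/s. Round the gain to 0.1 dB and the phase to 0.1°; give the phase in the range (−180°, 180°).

-5.8 dB, -96.0°

At s = jω = j50:
zero (s+8): 8 + j50 → |·| = √(8²+50²) = √2564 ≈ 50.636, ∠ = arctan(50/8) ≈ 80.91°
quadratic: (j50)² + 2.7·j50 + 25 = -2475 + j135 → |·| ≈ 2478.7, ∠ ≈ 176.88°
|G| = 25 · 50.636 / 2478.7 ≈ 0.51071
Gain = 20 log₁₀(0.51071) ≈ -5.84 dB
∠G = 80.91° − 176.88° = -95.97°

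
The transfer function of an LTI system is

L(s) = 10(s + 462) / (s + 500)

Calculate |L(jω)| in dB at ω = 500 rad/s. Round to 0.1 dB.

19.7 dB

At s = jω = j500:
zero (s+462): 462 + j500 → |·| = √(462²+500²) = √463444 ≈ 680.77, ∠ = arctan(500/462) ≈ 47.26°
pole (s+500): 500 + j500 → |·| = √(500²+500²) = √500000 ≈ 707.11, ∠ = arctan(500/500) ≈ 45.00°
|L| = 10 · 680.77 / 707.11 ≈ 9.6275
Gain = 20 log₁₀(9.6275) ≈ 19.67 dB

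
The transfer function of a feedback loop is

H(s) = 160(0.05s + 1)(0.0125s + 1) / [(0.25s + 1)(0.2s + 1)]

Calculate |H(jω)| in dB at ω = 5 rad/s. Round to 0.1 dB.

At ω = 5 rad/s:
zero (1 + j5·0.05) = 1 + j0.25 → |·| ≈ 1.0308, ∠ ≈ 14.04°
zero (1 + j5·0.0125) = 1 + j0.0625 → |·| ≈ 1.002, ∠ ≈ 3.58°
pole (1 + j5·0.25) = 1 + j1.25 → |·| ≈ 1.6008, ∠ ≈ 51.34°
pole (1 + j5·0.2) = 1 + j1 → |·| ≈ 1.4142, ∠ ≈ 45.00°
|H| = 160 · 1.0308 · 1.002 / (1.6008 · 1.4142) ≈ 72.999
Gain = 20 log₁₀(72.999) ≈ 37.27 dB

37.3 dB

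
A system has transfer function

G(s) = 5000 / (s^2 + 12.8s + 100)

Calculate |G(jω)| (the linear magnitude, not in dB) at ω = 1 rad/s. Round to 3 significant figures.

At s = jω = j1:
quadratic: (j1)² + 12.8·j1 + 100 = 99 + j12.8 → |·| ≈ 99.824, ∠ ≈ 7.37°
|G| = 5000 / 99.824 ≈ 50.088

50.1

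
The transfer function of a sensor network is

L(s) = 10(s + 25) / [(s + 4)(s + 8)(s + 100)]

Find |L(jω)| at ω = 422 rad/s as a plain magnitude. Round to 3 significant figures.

5.47e-05

At s = jω = j422:
zero (s+25): 25 + j422 → |·| = √(25²+422²) = √178709 ≈ 422.74, ∠ = arctan(422/25) ≈ 86.61°
pole (s+4): 4 + j422 → |·| = √(4²+422²) = √178100 ≈ 422.02, ∠ = arctan(422/4) ≈ 89.46°
pole (s+8): 8 + j422 → |·| = √(8²+422²) = √178148 ≈ 422.08, ∠ = arctan(422/8) ≈ 88.91°
pole (s+100): 100 + j422 → |·| = √(100²+422²) = √188084 ≈ 433.69, ∠ = arctan(422/100) ≈ 76.67°
|L| = 10 · 422.74 / 7.7252e+07 ≈ 5.4722e-05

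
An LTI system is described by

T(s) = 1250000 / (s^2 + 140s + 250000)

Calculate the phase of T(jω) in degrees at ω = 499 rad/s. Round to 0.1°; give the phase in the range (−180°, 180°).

At s = jω = j499:
quadratic: (j499)² + 140·j499 + 250000 = 999 + j69860 → |·| ≈ 69867, ∠ ≈ 89.18°
∠T = 0.00° − 89.18° = -89.18°

-89.2°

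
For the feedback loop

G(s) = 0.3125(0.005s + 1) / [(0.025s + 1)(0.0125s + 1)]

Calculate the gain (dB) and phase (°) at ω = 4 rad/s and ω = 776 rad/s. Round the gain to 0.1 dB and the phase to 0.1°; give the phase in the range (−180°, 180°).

ω = 4: -10.2 dB, -7.4°; ω = 776: -43.6 dB, -95.6°

At ω = 4 rad/s:
zero (1 + j4·0.005) = 1 + j0.02 → |·| ≈ 1.0002, ∠ ≈ 1.15°
pole (1 + j4·0.025) = 1 + j0.1 → |·| ≈ 1.005, ∠ ≈ 5.71°
pole (1 + j4·0.0125) = 1 + j0.05 → |·| ≈ 1.0012, ∠ ≈ 2.86°
|G| = 0.3125 · 1.0002 / (1.005 · 1.0012) ≈ 0.31063
Gain = 20 log₁₀(0.31063) ≈ -10.16 dB
∠G = (1.15°) − (5.71° + 2.86°) = -7.42°

At ω = 776 rad/s:
zero (1 + j776·0.005) = 1 + j3.88 → |·| ≈ 4.0068, ∠ ≈ 75.55°
pole (1 + j776·0.025) = 1 + j19.4 → |·| ≈ 19.426, ∠ ≈ 87.05°
pole (1 + j776·0.0125) = 1 + j9.7 → |·| ≈ 9.7514, ∠ ≈ 84.11°
|G| = 0.3125 · 4.0068 / (19.426 · 9.7514) ≈ 0.0066099
Gain = 20 log₁₀(0.0066099) ≈ -43.60 dB
∠G = (75.55°) − (87.05° + 84.11°) = -95.61°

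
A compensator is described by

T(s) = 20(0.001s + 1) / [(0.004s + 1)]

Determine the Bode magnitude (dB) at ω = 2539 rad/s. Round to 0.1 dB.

14.6 dB

At ω = 2539 rad/s:
zero (1 + j2539·0.001) = 1 + j2.539 → |·| ≈ 2.7288, ∠ ≈ 68.50°
pole (1 + j2539·0.004) = 1 + j10.156 → |·| ≈ 10.205, ∠ ≈ 84.38°
|T| = 20 · 2.7288 / (10.205) ≈ 5.348
Gain = 20 log₁₀(5.348) ≈ 14.56 dB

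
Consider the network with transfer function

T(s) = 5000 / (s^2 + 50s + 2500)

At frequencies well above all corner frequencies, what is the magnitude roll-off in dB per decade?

Each pole contributes −20 dB/decade at high frequency; each zero contributes +20 dB/decade.
Net: 0 zero(s) − 2 pole(s) → -40 dB/decade.

-40 dB/decade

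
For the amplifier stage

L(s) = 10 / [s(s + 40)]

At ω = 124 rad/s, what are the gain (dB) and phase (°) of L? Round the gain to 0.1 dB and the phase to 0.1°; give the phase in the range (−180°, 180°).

At s = jω = j124:
pole (s+40): 40 + j124 → |·| = √(40²+124²) = √16976 ≈ 130.29, ∠ = arctan(124/40) ≈ 72.12°
pole at origin: |s| = 124, ∠ = 90.00° (in denominator)
|L| = 10 / 16156 ≈ 0.00061897
Gain = 20 log₁₀(0.00061897) ≈ -64.17 dB
∠L = 0.00° − 162.12° = -162.12°

-64.2 dB, -162.1°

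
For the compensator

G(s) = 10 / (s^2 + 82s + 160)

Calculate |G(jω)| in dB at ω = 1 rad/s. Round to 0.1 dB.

-25.1 dB

Substitute s = j1:
Numerator: 10 = 10 + j0
Denominator: (j1)^2 + 82(j1) + 160 = 159 + j82
|N| = √(10² + 0²) ≈ 10, ∠N ≈ 0.00°
|D| = √(159² + 82²) ≈ 178.9, ∠D ≈ 27.28°
|G| = 10 / 178.9 ≈ 0.055897
Gain = 20 log₁₀(0.055897) ≈ -25.05 dB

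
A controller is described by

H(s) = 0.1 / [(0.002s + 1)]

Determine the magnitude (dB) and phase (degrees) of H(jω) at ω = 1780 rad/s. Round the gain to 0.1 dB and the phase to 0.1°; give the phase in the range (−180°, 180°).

At ω = 1780 rad/s:
pole (1 + j1780·0.002) = 1 + j3.56 → |·| ≈ 3.6978, ∠ ≈ 74.31°
|H| = 0.1 · 1 / (3.6978) ≈ 0.027043
Gain = 20 log₁₀(0.027043) ≈ -31.36 dB
∠H = (0°) − (74.31°) = -74.31°

-31.4 dB, -74.3°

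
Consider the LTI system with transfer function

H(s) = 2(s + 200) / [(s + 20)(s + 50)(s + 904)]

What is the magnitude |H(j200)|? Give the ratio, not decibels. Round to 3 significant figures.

1.47e-05

At s = jω = j200:
zero (s+200): 200 + j200 → |·| = √(200²+200²) = √80000 ≈ 282.84, ∠ = arctan(200/200) ≈ 45.00°
pole (s+20): 20 + j200 → |·| = √(20²+200²) = √40400 ≈ 201, ∠ = arctan(200/20) ≈ 84.29°
pole (s+50): 50 + j200 → |·| = √(50²+200²) = √42500 ≈ 206.16, ∠ = arctan(200/50) ≈ 75.96°
pole (s+904): 904 + j200 → |·| = √(904²+200²) = √857216 ≈ 925.86, ∠ = arctan(200/904) ≈ 12.48°
|H| = 2 · 282.84 / 3.8366e+07 ≈ 1.4744e-05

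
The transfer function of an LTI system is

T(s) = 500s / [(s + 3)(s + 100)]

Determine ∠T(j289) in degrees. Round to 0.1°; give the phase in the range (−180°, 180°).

At s = jω = j289:
zero at origin: s = j289 → |·| = 289, ∠ = 90.00°
pole (s+3): 3 + j289 → |·| = √(3²+289²) = √83530 ≈ 289.02, ∠ = arctan(289/3) ≈ 89.41°
pole (s+100): 100 + j289 → |·| = √(100²+289²) = √93521 ≈ 305.81, ∠ = arctan(289/100) ≈ 70.91°
∠T = 90.00° − 160.32° = -70.32°

-70.3°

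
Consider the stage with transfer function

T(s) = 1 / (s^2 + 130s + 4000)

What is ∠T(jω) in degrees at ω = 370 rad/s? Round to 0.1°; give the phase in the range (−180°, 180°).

-160.1°

Substitute s = j370:
Numerator: 1 = 1 + j0
Denominator: (j370)^2 + 130(j370) + 4000 = -132900 + j48100
|N| = √(1² + 0²) ≈ 1, ∠N ≈ 0.00°
|D| = √(132900² + 48100²) ≈ 1.4134e+05, ∠D ≈ 160.10°
∠T = 0.00° − 160.10° = -160.10°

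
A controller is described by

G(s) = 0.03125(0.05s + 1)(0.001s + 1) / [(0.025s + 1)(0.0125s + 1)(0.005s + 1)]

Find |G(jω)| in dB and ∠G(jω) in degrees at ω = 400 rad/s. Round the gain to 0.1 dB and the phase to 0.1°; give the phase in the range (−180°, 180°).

At ω = 400 rad/s:
zero (1 + j400·0.05) = 1 + j20 → |·| ≈ 20.025, ∠ ≈ 87.14°
zero (1 + j400·0.001) = 1 + j0.4 → |·| ≈ 1.077, ∠ ≈ 21.80°
pole (1 + j400·0.025) = 1 + j10 → |·| ≈ 10.05, ∠ ≈ 84.29°
pole (1 + j400·0.0125) = 1 + j5 → |·| ≈ 5.099, ∠ ≈ 78.69°
pole (1 + j400·0.005) = 1 + j2 → |·| ≈ 2.2361, ∠ ≈ 63.43°
|G| = 0.03125 · 20.025 · 1.077 / (10.05 · 5.099 · 2.2361) ≈ 0.0058816
Gain = 20 log₁₀(0.0058816) ≈ -44.61 dB
∠G = (87.14° + 21.80°) − (84.29° + 78.69° + 63.43°) = -117.47°

-44.6 dB, -117.5°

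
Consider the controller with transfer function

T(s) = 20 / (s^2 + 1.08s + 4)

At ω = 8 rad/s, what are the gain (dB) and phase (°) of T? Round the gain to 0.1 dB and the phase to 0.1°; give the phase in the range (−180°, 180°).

At s = jω = j8:
quadratic: (j8)² + 1.08·j8 + 4 = -60 + j8.64 → |·| ≈ 60.619, ∠ ≈ 171.81°
|T| = 20 / 60.619 ≈ 0.32993
Gain = 20 log₁₀(0.32993) ≈ -9.63 dB
∠T = 0.00° − 171.81° = -171.81°

-9.6 dB, -171.8°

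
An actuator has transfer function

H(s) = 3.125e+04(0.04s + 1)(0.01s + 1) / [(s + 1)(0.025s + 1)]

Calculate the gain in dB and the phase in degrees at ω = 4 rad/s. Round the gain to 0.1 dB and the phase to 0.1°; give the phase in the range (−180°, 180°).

77.7 dB, -70.3°

At ω = 4 rad/s:
zero (1 + j4·0.04) = 1 + j0.16 → |·| ≈ 1.0127, ∠ ≈ 9.09°
zero (1 + j4·0.01) = 1 + j0.04 → |·| ≈ 1.0008, ∠ ≈ 2.29°
pole (1 + j4·1) = 1 + j4 → |·| ≈ 4.1231, ∠ ≈ 75.96°
pole (1 + j4·0.025) = 1 + j0.1 → |·| ≈ 1.005, ∠ ≈ 5.71°
|H| = 3.125e+04 · 1.0127 · 1.0008 / (4.1231 · 1.005) ≈ 7643.4
Gain = 20 log₁₀(7643.4) ≈ 77.67 dB
∠H = (9.09° + 2.29°) − (75.96° + 5.71°) = -70.29°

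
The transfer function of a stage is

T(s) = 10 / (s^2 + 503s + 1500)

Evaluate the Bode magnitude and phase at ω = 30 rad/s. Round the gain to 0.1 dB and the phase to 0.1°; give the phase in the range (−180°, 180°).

Substitute s = j30:
Numerator: 10 = 10 + j0
Denominator: (j30)^2 + 503(j30) + 1500 = 600 + j15090
|N| = √(10² + 0²) ≈ 10, ∠N ≈ 0.00°
|D| = √(600² + 15090²) ≈ 15102, ∠D ≈ 87.72°
|T| = 10 / 15102 ≈ 0.00066216
Gain = 20 log₁₀(0.00066216) ≈ -63.58 dB
∠T = 0.00° − 87.72° = -87.72°

-63.6 dB, -87.7°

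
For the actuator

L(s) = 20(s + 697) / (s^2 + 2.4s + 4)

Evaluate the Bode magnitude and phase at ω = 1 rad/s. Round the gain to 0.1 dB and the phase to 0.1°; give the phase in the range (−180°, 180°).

At s = jω = j1:
zero (s+697): 697 + j1 → |·| = √(697²+1²) = √485810 ≈ 697, ∠ = arctan(1/697) ≈ 0.08°
quadratic: (j1)² + 2.4·j1 + 4 = 3 + j2.4 → |·| ≈ 3.8419, ∠ ≈ 38.66°
|L| = 20 · 697 / 3.8419 ≈ 3628.4
Gain = 20 log₁₀(3628.4) ≈ 71.19 dB
∠L = 0.08° − 38.66° = -38.58°

71.2 dB, -38.6°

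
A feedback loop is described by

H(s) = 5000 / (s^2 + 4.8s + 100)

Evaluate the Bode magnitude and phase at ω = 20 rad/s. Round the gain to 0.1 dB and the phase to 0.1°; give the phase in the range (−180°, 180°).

24.0 dB, -162.3°

At s = jω = j20:
quadratic: (j20)² + 4.8·j20 + 100 = -300 + j96 → |·| ≈ 314.99, ∠ ≈ 162.26°
|H| = 5000 / 314.99 ≈ 15.874
Gain = 20 log₁₀(15.874) ≈ 24.01 dB
∠H = 0.00° − 162.26° = -162.26°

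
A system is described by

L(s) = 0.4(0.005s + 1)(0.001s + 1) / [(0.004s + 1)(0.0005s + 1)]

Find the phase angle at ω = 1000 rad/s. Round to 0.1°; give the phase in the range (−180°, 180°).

At ω = 1000 rad/s:
zero (1 + j1000·0.005) = 1 + j5 → |·| ≈ 5.099, ∠ ≈ 78.69°
zero (1 + j1000·0.001) = 1 + j1 → |·| ≈ 1.4142, ∠ ≈ 45.00°
pole (1 + j1000·0.004) = 1 + j4 → |·| ≈ 4.1231, ∠ ≈ 75.96°
pole (1 + j1000·0.0005) = 1 + j0.5 → |·| ≈ 1.118, ∠ ≈ 26.57°
∠L = (78.69° + 45.00°) − (75.96° + 26.57°) = 21.16°

21.2°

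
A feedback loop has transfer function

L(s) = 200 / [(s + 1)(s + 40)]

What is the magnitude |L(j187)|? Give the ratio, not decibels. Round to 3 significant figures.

0.00559

At s = jω = j187:
pole (s+1): 1 + j187 → |·| = √(1²+187²) = √34970 ≈ 187, ∠ = arctan(187/1) ≈ 89.69°
pole (s+40): 40 + j187 → |·| = √(40²+187²) = √36569 ≈ 191.23, ∠ = arctan(187/40) ≈ 77.93°
|L| = 200 / 35760 ≈ 0.0055928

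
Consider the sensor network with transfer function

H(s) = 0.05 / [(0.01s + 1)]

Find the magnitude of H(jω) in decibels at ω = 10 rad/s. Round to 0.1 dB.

At ω = 10 rad/s:
pole (1 + j10·0.01) = 1 + j0.1 → |·| ≈ 1.005, ∠ ≈ 5.71°
|H| = 0.05 · 1 / (1.005) ≈ 0.049751
Gain = 20 log₁₀(0.049751) ≈ -26.06 dB

-26.1 dB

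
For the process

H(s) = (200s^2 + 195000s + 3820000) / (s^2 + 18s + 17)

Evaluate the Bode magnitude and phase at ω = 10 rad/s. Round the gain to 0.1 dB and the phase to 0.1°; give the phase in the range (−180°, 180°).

Substitute s = j10:
Numerator: 200(j10)^2 + 195000(j10) + 3820000 = 3800000 + j1950000
Denominator: (j10)^2 + 18(j10) + 17 = -83 + j180
|N| = √(3800000² + 1950000²) ≈ 4.2711e+06, ∠N ≈ 27.16°
|D| = √(83² + 180²) ≈ 198.21, ∠D ≈ 114.75°
|H| = 4.2711e+06 / 198.21 ≈ 21548
Gain = 20 log₁₀(21548) ≈ 86.67 dB
∠H = 27.16° − 114.75° = -87.59°

86.7 dB, -87.6°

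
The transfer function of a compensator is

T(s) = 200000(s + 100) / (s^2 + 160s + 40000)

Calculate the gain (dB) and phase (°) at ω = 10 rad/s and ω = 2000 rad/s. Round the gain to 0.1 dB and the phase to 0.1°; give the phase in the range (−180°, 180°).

ω = 10: 54.0 dB, 3.4°; ω = 2000: 40.1 dB, -88.2°

At s = jω = j10:
zero (s+100): 100 + j10 → |·| = √(100²+10²) = √10100 ≈ 100.5, ∠ = arctan(10/100) ≈ 5.71°
quadratic: (j10)² + 160·j10 + 40000 = 39900 + j1600 → |·| ≈ 39932, ∠ ≈ 2.30°
|T| = 200000 · 100.5 / 39932 ≈ 503.36
Gain = 20 log₁₀(503.36) ≈ 54.04 dB
∠T = 5.71° − 2.30° = 3.41°

At s = jω = j2000:
zero (s+100): 100 + j2000 → |·| = √(100²+2000²) = √4010000 ≈ 2002.5, ∠ = arctan(2000/100) ≈ 87.14°
quadratic: (j2000)² + 160·j2000 + 40000 = -3960000 + j320000 → |·| ≈ 3.9729e+06, ∠ ≈ 175.38°
|T| = 200000 · 2002.5 / 3.9729e+06 ≈ 100.81
Gain = 20 log₁₀(100.81) ≈ 40.07 dB
∠T = 87.14° − 175.38° = -88.24°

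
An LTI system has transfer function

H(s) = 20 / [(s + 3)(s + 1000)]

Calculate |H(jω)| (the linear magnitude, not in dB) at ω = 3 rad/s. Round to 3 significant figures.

At s = jω = j3:
pole (s+3): 3 + j3 → |·| = √(3²+3²) = √18 ≈ 4.2426, ∠ = arctan(3/3) ≈ 45.00°
pole (s+1000): 1000 + j3 → |·| = √(1000²+3²) = √1000009 ≈ 1000, ∠ = arctan(3/1000) ≈ 0.17°
|H| = 20 / 4242.6 ≈ 0.0047141

0.00471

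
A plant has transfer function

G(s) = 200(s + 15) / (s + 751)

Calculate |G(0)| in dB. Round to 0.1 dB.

12.0 dB

G(0) = 200·15 / (751) ≈ 3.9947
20 log₁₀(3.9947) ≈ 12.03 dB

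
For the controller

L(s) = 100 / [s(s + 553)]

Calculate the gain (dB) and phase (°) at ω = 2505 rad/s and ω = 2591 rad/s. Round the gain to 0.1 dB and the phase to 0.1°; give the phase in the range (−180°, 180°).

ω = 2505: -96.2 dB, -167.6°; ω = 2591: -96.7 dB, -168.0°

At s = jω = j2505:
pole (s+553): 553 + j2505 → |·| = √(553²+2505²) = √6580834 ≈ 2565.3, ∠ = arctan(2505/553) ≈ 77.55°
pole at origin: |s| = 2505, ∠ = 90.00° (in denominator)
|L| = 100 / 6.4261e+06 ≈ 1.5562e-05
Gain = 20 log₁₀(1.5562e-05) ≈ -96.16 dB
∠L = 0.00° − 167.55° = -167.55°

At s = jω = j2591:
pole (s+553): 553 + j2591 → |·| = √(553²+2591²) = √7019090 ≈ 2649.4, ∠ = arctan(2591/553) ≈ 77.95°
pole at origin: |s| = 2591, ∠ = 90.00° (in denominator)
|L| = 100 / 6.8646e+06 ≈ 1.4567e-05
Gain = 20 log₁₀(1.4567e-05) ≈ -96.73 dB
∠L = 0.00° − 167.95° = -167.95°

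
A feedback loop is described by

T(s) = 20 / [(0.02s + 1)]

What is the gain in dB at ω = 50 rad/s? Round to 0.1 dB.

At ω = 50 rad/s:
pole (1 + j50·0.02) = 1 + j1 → |·| ≈ 1.4142, ∠ ≈ 45.00°
|T| = 20 · 1 / (1.4142) ≈ 14.142
Gain = 20 log₁₀(14.142) ≈ 23.01 dB

23.0 dB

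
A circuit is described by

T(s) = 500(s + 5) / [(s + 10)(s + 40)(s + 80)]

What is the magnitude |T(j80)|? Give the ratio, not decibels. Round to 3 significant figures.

At s = jω = j80:
zero (s+5): 5 + j80 → |·| = √(5²+80²) = √6425 ≈ 80.156, ∠ = arctan(80/5) ≈ 86.42°
pole (s+10): 10 + j80 → |·| = √(10²+80²) = √6500 ≈ 80.623, ∠ = arctan(80/10) ≈ 82.87°
pole (s+40): 40 + j80 → |·| = √(40²+80²) = √8000 ≈ 89.443, ∠ = arctan(80/40) ≈ 63.43°
pole (s+80): 80 + j80 → |·| = √(80²+80²) = √12800 ≈ 113.14, ∠ = arctan(80/80) ≈ 45.00°
|T| = 500 · 80.156 / 8.1587e+05 ≈ 0.049123

0.0491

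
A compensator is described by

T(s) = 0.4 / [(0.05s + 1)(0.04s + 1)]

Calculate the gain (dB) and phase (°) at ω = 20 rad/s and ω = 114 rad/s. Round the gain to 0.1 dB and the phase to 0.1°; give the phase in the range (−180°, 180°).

At ω = 20 rad/s:
pole (1 + j20·0.05) = 1 + j1 → |·| ≈ 1.4142, ∠ ≈ 45.00°
pole (1 + j20·0.04) = 1 + j0.8 → |·| ≈ 1.2806, ∠ ≈ 38.66°
|T| = 0.4 · 1 / (1.4142 · 1.2806) ≈ 0.22087
Gain = 20 log₁₀(0.22087) ≈ -13.12 dB
∠T = (0°) − (45.00° + 38.66°) = -83.66°

At ω = 114 rad/s:
pole (1 + j114·0.05) = 1 + j5.7 → |·| ≈ 5.7871, ∠ ≈ 80.05°
pole (1 + j114·0.04) = 1 + j4.56 → |·| ≈ 4.6684, ∠ ≈ 77.63°
|T| = 0.4 · 1 / (5.7871 · 4.6684) ≈ 0.014806
Gain = 20 log₁₀(0.014806) ≈ -36.59 dB
∠T = (0°) − (80.05° + 77.63°) = -157.68°

ω = 20: -13.1 dB, -83.7°; ω = 114: -36.6 dB, -157.7°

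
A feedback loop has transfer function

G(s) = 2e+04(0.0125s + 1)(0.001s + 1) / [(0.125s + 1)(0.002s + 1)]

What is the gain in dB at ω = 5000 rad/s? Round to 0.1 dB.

60.1 dB

At ω = 5000 rad/s:
zero (1 + j5000·0.0125) = 1 + j62.5 → |·| ≈ 62.508, ∠ ≈ 89.08°
zero (1 + j5000·0.001) = 1 + j5 → |·| ≈ 5.099, ∠ ≈ 78.69°
pole (1 + j5000·0.125) = 1 + j625 → |·| ≈ 625, ∠ ≈ 89.91°
pole (1 + j5000·0.002) = 1 + j10 → |·| ≈ 10.05, ∠ ≈ 84.29°
|G| = 2e+04 · 62.508 · 5.099 / (625 · 10.05) ≈ 1014.9
Gain = 20 log₁₀(1014.9) ≈ 60.13 dB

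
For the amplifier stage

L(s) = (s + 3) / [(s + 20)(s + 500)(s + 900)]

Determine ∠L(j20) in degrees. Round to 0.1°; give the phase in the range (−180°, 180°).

At s = jω = j20:
zero (s+3): 3 + j20 → |·| = √(3²+20²) = √409 ≈ 20.224, ∠ = arctan(20/3) ≈ 81.47°
pole (s+20): 20 + j20 → |·| = √(20²+20²) = √800 ≈ 28.284, ∠ = arctan(20/20) ≈ 45.00°
pole (s+500): 500 + j20 → |·| = √(500²+20²) = √250400 ≈ 500.4, ∠ = arctan(20/500) ≈ 2.29°
pole (s+900): 900 + j20 → |·| = √(900²+20²) = √810400 ≈ 900.22, ∠ = arctan(20/900) ≈ 1.27°
∠L = 81.47° − 48.56° = 32.91°

32.9°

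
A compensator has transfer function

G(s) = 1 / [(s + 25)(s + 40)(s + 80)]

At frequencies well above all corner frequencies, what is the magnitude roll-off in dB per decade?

-60 dB/decade

Each pole contributes −20 dB/decade at high frequency; each zero contributes +20 dB/decade.
Net: 0 zero(s) − 3 pole(s) → -60 dB/decade.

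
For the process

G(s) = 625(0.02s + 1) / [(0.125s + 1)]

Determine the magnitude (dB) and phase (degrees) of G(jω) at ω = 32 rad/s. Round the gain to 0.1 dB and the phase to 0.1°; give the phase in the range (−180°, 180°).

At ω = 32 rad/s:
zero (1 + j32·0.02) = 1 + j0.64 → |·| ≈ 1.1873, ∠ ≈ 32.62°
pole (1 + j32·0.125) = 1 + j4 → |·| ≈ 4.1231, ∠ ≈ 75.96°
|G| = 625 · 1.1873 / (4.1231) ≈ 179.98
Gain = 20 log₁₀(179.98) ≈ 45.10 dB
∠G = (32.62°) − (75.96°) = -43.34°

45.1 dB, -43.3°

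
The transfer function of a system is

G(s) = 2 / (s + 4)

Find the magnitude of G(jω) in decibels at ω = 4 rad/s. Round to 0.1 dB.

Substitute s = j4:
Numerator: 2 = 2 + j0
Denominator: (j4) + 4 = 4 + j4
|N| = √(2² + 0²) ≈ 2, ∠N ≈ 0.00°
|D| = √(4² + 4²) ≈ 5.6569, ∠D ≈ 45.00°
|G| = 2 / 5.6569 ≈ 0.35355
Gain = 20 log₁₀(0.35355) ≈ -9.03 dB

-9.0 dB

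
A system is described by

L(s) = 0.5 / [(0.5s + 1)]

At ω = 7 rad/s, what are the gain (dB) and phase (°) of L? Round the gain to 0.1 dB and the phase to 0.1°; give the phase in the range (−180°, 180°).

-17.2 dB, -74.1°

At ω = 7 rad/s:
pole (1 + j7·0.5) = 1 + j3.5 → |·| ≈ 3.6401, ∠ ≈ 74.05°
|L| = 0.5 · 1 / (3.6401) ≈ 0.13736
Gain = 20 log₁₀(0.13736) ≈ -17.24 dB
∠L = (0°) − (74.05°) = -74.05°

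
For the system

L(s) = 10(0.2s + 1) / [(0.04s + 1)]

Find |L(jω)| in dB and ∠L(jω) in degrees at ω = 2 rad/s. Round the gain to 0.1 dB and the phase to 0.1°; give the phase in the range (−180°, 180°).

20.6 dB, 17.2°

At ω = 2 rad/s:
zero (1 + j2·0.2) = 1 + j0.4 → |·| ≈ 1.077, ∠ ≈ 21.80°
pole (1 + j2·0.04) = 1 + j0.08 → |·| ≈ 1.0032, ∠ ≈ 4.57°
|L| = 10 · 1.077 / (1.0032) ≈ 10.736
Gain = 20 log₁₀(10.736) ≈ 20.62 dB
∠L = (21.80°) − (4.57°) = 17.23°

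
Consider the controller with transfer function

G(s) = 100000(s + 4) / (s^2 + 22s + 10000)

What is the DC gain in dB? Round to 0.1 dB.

G(0) = 100000·4 / 10000 = 40
20 log₁₀(40) ≈ 32.04 dB

32.0 dB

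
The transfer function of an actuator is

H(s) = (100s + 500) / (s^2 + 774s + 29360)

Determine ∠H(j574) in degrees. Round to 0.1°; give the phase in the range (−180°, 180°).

Substitute s = j574:
Numerator: 100(j574) + 500 = 500 + j57400
Denominator: (j574)^2 + 774(j574) + 29360 = -300116 + j444276
|N| = √(500² + 57400²) ≈ 57402, ∠N ≈ 89.50°
|D| = √(300116² + 444276²) ≈ 5.3614e+05, ∠D ≈ 124.04°
∠H = 89.50° − 124.04° = -34.54°

-34.5°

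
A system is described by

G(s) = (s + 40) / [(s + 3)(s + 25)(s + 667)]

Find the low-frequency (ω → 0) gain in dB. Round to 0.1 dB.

-61.9 dB

G(0) = 1·40 / (3·25·667) ≈ 0.0007996
20 log₁₀(0.0007996) ≈ -61.94 dB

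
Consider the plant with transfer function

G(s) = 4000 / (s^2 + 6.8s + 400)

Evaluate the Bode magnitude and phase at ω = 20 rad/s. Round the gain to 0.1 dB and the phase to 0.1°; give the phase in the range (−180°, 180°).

At s = jω = j20:
quadratic: (j20)² + 6.8·j20 + 400 = 0 + j136 → |·| ≈ 136, ∠ ≈ 90.00°
|G| = 4000 / 136 ≈ 29.412
Gain = 20 log₁₀(29.412) ≈ 29.37 dB
∠G = 0.00° − 90.00° = -90.00°

29.4 dB, -90.0°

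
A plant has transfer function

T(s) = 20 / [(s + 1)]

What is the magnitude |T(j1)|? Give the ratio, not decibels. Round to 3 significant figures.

At ω = 1 rad/s:
pole (1 + j1·1) = 1 + j1 → |·| ≈ 1.4142, ∠ ≈ 45.00°
|T| = 20 · 1 / (1.4142) ≈ 14.142

14.1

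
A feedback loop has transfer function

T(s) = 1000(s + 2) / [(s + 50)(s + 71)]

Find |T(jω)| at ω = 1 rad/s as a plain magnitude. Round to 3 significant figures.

At s = jω = j1:
zero (s+2): 2 + j1 → |·| = √(2²+1²) = √5 ≈ 2.2361, ∠ = arctan(1/2) ≈ 26.57°
pole (s+50): 50 + j1 → |·| = √(50²+1²) = √2501 ≈ 50.01, ∠ = arctan(1/50) ≈ 1.15°
pole (s+71): 71 + j1 → |·| = √(71²+1²) = √5042 ≈ 71.007, ∠ = arctan(1/71) ≈ 0.81°
|T| = 1000 · 2.2361 / 3551.1 ≈ 0.62969

0.630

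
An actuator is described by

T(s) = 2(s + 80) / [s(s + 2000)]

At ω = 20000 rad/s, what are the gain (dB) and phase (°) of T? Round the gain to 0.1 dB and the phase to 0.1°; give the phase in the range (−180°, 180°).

-80.0 dB, -84.5°

At s = jω = j20000:
zero (s+80): 80 + j20000 → |·| = √(80²+20000²) = √400006400 ≈ 20000, ∠ = arctan(20000/80) ≈ 89.77°
pole (s+2000): 2000 + j20000 → |·| = √(2000²+20000²) = √404000000 ≈ 20100, ∠ = arctan(20000/2000) ≈ 84.29°
pole at origin: |s| = 20000, ∠ = 90.00° (in denominator)
|T| = 2 · 20000 / 4.02e+08 ≈ 9.9502e-05
Gain = 20 log₁₀(9.9502e-05) ≈ -80.04 dB
∠T = 89.77° − 174.29° = -84.52°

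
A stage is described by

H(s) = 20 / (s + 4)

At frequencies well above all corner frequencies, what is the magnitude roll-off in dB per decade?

-20 dB/decade

Each pole contributes −20 dB/decade at high frequency; each zero contributes +20 dB/decade.
Net: 0 zero(s) − 1 pole(s) → -20 dB/decade.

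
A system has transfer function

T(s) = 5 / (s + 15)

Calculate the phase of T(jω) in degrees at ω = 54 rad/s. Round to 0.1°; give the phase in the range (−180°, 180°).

At s = jω = j54:
pole (s+15): 15 + j54 → |·| = √(15²+54²) = √3141 ≈ 56.045, ∠ = arctan(54/15) ≈ 74.48°
∠T = 0.00° − 74.48° = -74.48°

-74.5°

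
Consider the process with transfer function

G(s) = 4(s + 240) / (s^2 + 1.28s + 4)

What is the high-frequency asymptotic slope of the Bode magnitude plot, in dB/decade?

-20 dB/decade

Each pole contributes −20 dB/decade at high frequency; each zero contributes +20 dB/decade.
Net: 1 zero(s) − 2 pole(s) → -20 dB/decade.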